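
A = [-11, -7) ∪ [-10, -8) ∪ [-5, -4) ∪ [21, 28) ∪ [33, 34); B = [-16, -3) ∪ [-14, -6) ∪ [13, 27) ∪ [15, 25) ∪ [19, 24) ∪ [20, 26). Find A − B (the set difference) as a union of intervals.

First set merges to [-11, -7), [-5, -4), [21, 28), [33, 34).
Second set merges to [-16, -3), [13, 27).
[-11, -7): entirely removed.
[-5, -4): entirely removed.
[21, 28) \ B = [27, 28).
[33, 34): nothing removed.

[27, 28) ∪ [33, 34)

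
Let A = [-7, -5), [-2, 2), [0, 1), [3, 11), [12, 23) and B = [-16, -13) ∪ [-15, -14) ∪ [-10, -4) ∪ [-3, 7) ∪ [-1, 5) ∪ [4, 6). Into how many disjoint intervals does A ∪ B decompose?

4

Merge the first list: [-7, -5), [-2, 2), [3, 11), [12, 23).
Merge the second list: [-16, -13), [-10, -4), [-3, 7).
A ∪ B = [-16, -13), [-10, -4), [-3, 11), [12, 23).
That is 4 disjoint pieces.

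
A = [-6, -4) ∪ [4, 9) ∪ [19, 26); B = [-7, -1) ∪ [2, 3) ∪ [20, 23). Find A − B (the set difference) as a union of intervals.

[-6, -4): fully covered by B → removed.
[4, 9): no B overlap → unchanged.
[19, 26) minus B → [19, 20), [23, 26).

[4, 9) ∪ [19, 20) ∪ [23, 26)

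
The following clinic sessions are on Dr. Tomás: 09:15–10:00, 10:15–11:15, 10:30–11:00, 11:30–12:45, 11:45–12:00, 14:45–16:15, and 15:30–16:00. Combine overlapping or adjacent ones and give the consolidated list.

10:15-11:15 is disjoint → start new block.
10:30-11:00 overlaps/touches 10:15-11:15 → extend to 10:15-11:15.
11:30-12:45 is disjoint → start new block.
11:45-12:00 overlaps/touches 11:30-12:45 → extend to 11:30-12:45.
14:45-16:15 is disjoint → start new block.
15:30-16:00 overlaps/touches 14:45-16:15 → extend to 14:45-16:15.

09:15-10:00, 10:15-11:15, 11:30-12:45, 14:45-16:15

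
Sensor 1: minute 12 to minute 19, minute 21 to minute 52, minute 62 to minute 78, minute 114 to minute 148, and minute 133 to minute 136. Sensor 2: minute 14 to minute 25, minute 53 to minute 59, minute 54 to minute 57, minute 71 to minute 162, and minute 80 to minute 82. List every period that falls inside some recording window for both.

minute 14 to minute 19, minute 21 to minute 25, minute 71 to minute 78, minute 114 to minute 148

A, merged: minute 12 to minute 19, minute 21 to minute 52, minute 62 to minute 78, minute 114 to minute 148.
B, merged: minute 14 to minute 25, minute 53 to minute 59, minute 71 to minute 162.
minute 12 to minute 19 overlaps B on minute 14 to minute 19.
minute 21 to minute 52 overlaps B on minute 21 to minute 25.
minute 62 to minute 78 overlaps B on minute 71 to minute 78.
minute 114 to minute 148 overlaps B on minute 114 to minute 148.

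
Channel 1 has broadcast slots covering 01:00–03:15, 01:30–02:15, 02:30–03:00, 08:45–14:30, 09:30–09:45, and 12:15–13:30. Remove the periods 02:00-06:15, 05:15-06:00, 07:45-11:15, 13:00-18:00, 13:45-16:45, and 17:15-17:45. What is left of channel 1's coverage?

01:00-02:00, 11:15-13:00

Merge the first list: 01:00-03:15, 08:45-14:30.
Merge the second list: 02:00-06:15, 07:45-11:15, 13:00-18:00.
01:00-03:15 minus B → 01:00-02:00.
08:45-14:30 minus B → 11:15-13:00.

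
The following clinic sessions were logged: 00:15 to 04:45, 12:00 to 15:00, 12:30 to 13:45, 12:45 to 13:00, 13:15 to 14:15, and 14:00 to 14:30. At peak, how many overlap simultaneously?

At 12:45, 3 of the intervals are simultaneously active.
No point has more.

3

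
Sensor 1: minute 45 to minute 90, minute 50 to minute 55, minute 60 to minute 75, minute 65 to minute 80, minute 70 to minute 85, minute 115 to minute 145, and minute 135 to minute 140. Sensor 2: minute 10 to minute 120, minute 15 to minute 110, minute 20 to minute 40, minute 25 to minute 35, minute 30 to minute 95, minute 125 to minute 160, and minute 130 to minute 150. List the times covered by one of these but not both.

minute 10 to minute 45, minute 90 to minute 115, minute 120 to minute 125, minute 145 to minute 160

Merge the first list: minute 45 to minute 90, minute 115 to minute 145.
Merge the second list: minute 10 to minute 120, minute 125 to minute 160.
Only in the first: minute 120 to minute 125.
Only in the second: minute 10 to minute 45, minute 90 to minute 115, minute 145 to minute 160.
Together these are the periods covered by exactly one.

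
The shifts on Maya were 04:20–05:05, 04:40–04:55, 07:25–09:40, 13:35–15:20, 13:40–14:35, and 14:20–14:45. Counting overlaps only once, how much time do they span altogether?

4 h 45 min

Merged: 04:20-05:05, 07:25-09:40, 13:35-15:20.
Lengths: 45 min + 2 h 15 min + 1 h 45 min = 4 h 45 min.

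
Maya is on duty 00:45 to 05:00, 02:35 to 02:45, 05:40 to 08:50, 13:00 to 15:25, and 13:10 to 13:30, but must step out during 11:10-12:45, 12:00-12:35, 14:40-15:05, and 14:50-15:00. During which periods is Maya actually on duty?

00:45–05:00, 05:40–08:50, 13:00–14:40, 15:05–15:25

Merge the first list: 00:45–05:00, 05:40–08:50, 13:00–15:25.
Merge the second list: 11:10–12:45, 14:40–15:05.
00:45–05:00: nothing removed.
05:40–08:50: nothing removed.
13:00–15:25 \ B = 13:00–14:40, 15:05–15:25.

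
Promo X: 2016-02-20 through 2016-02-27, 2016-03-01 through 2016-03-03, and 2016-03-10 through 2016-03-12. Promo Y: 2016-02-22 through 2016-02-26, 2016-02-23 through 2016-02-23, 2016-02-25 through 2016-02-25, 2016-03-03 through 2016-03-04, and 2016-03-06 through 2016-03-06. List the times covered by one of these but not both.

B, merged: 2016-02-22 through 2016-02-26, 2016-03-03 through 2016-03-04, 2016-03-06 through 2016-03-06.
A \ B = 2016-02-20 through 2016-02-21, 2016-02-27 through 2016-02-27, 2016-03-01 through 2016-03-02, 2016-03-10 through 2016-03-12.
B \ A = 2016-03-04 through 2016-03-04, 2016-03-06 through 2016-03-06.
Union of the two gives the symmetric difference.

2016-02-20 through 2016-02-21, 2016-02-27 through 2016-02-27, 2016-03-01 through 2016-03-02, 2016-03-04 through 2016-03-04, 2016-03-06 through 2016-03-06, 2016-03-10 through 2016-03-12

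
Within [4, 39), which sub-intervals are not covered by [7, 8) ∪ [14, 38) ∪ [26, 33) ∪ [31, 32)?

The merged coverage is [7, 8), [14, 38).
Uncovered inside [4, 39): [4, 7), [8, 14), [38, 39).

[4, 7) ∪ [8, 14) ∪ [38, 39)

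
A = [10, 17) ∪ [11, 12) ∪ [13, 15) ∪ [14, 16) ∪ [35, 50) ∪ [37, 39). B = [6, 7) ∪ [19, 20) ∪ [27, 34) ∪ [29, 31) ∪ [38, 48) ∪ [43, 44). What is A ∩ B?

[38, 48)

A, merged: [10, 17), [35, 50).
B, merged: [6, 7), [19, 20), [27, 34), [38, 48).
[10, 17): no overlap with the second set.
[35, 50) meets the second set on [38, 48).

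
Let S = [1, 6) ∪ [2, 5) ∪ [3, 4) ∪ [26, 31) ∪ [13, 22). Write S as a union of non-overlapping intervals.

Sort by start: [1, 6), [2, 5), [3, 4), [13, 22), [26, 31).
[2, 5) overlaps/touches [1, 6) → extend to [1, 6).
[3, 4) overlaps/touches [1, 6) → extend to [1, 6).
[13, 22) is disjoint → start new block.
[26, 31) is disjoint → start new block.

[1, 6) ∪ [13, 22) ∪ [26, 31)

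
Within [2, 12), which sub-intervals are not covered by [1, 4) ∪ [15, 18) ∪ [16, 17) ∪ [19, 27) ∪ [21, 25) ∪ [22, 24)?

[4, 12)

After merging, the occupied span is [1, 4), [15, 18), [19, 27).
Complement within [2, 12): [4, 12).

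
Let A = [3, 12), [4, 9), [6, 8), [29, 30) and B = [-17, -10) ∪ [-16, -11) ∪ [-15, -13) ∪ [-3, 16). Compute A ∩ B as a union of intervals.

[3, 12)

Merge the first list: [3, 12), [29, 30).
Merge the second list: [-17, -10), [-3, 16).
[3, 12) ∩ B → [3, 12).
[29, 30) meets no B interval.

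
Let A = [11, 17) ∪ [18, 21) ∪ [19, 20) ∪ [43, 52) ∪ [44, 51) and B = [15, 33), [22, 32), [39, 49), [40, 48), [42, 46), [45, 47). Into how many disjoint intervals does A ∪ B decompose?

2

First set merges to [11, 17), [18, 21), [43, 52).
Second set merges to [15, 33), [39, 49).
A ∪ B = [11, 33), [39, 52).
That is 2 disjoint pieces.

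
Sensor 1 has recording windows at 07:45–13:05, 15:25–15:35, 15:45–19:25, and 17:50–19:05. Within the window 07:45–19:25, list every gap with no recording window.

13:05–15:25, 15:35–15:45

Covered (merged): 07:45–13:05, 15:25–15:35, 15:45–19:25.
Complement within 07:45–19:25: 13:05–15:25, 15:35–15:45.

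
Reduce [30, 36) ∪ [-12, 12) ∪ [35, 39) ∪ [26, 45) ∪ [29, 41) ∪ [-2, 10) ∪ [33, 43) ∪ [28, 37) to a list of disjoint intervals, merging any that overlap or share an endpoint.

Sort by start: [-12, 12), [-2, 10), [26, 45), [28, 37), [29, 41), [30, 36), [33, 43), [35, 39).
[-2, 10) overlaps/touches [-12, 12) → extend to [-12, 12).
[26, 45) is disjoint → start new block.
[28, 37) overlaps/touches [26, 45) → extend to [26, 45).
[29, 41) overlaps/touches [26, 45) → extend to [26, 45).
[30, 36) overlaps/touches [26, 45) → extend to [26, 45).
[33, 43) overlaps/touches [26, 45) → extend to [26, 45).
[35, 39) overlaps/touches [26, 45) → extend to [26, 45).

[-12, 12) ∪ [26, 45)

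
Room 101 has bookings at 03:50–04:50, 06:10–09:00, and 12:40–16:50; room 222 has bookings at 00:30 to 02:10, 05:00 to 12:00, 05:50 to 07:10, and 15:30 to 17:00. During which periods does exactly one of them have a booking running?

00:30-02:10, 03:50-04:50, 05:00-06:10, 09:00-12:00, 12:40-15:30, 16:50-17:00

Second set merges to 00:30-02:10, 05:00-12:00, 15:30-17:00.
A but not B: 03:50-04:50, 12:40-15:30.
B but not A: 00:30-02:10, 05:00-06:10, 09:00-12:00, 16:50-17:00.
Combining gives A △ B.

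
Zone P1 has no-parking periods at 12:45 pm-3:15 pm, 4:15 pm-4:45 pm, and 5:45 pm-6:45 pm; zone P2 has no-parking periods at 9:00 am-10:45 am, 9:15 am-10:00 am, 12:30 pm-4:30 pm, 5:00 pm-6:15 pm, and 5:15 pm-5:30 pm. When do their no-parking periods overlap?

B, merged: 9:00 am–10:45 am, 12:30 pm–4:30 pm, 5:00 pm–6:15 pm.
12:45 pm–3:15 pm meets the second set on 12:45 pm–3:15 pm.
4:15 pm–4:45 pm meets the second set on 4:15 pm–4:30 pm.
5:45 pm–6:45 pm meets the second set on 5:45 pm–6:15 pm.

12:45 pm–3:15 pm, 4:15 pm–4:30 pm, 5:45 pm–6:15 pm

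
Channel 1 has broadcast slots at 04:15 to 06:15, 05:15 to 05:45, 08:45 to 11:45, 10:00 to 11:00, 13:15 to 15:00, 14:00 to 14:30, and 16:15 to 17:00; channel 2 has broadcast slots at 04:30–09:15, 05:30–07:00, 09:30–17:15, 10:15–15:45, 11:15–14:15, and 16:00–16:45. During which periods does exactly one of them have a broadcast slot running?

Merge the first list: 04:15–06:15, 08:45–11:45, 13:15–15:00, 16:15–17:00.
Merge the second list: 04:30–09:15, 09:30–17:15.
A \ B = 04:15–04:30, 09:15–09:30.
B \ A = 06:15–08:45, 11:45–13:15, 15:00–16:15, 17:00–17:15.
Union of the two gives the symmetric difference.

04:15–04:30, 06:15–08:45, 09:15–09:30, 11:45–13:15, 15:00–16:15, 17:00–17:15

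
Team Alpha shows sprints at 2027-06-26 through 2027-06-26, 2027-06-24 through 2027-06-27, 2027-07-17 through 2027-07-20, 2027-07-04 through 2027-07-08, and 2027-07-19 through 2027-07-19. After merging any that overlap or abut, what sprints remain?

Sort by start: 2027-06-24 through 2027-06-27, 2027-06-26 through 2027-06-26, 2027-07-04 through 2027-07-08, 2027-07-17 through 2027-07-20, 2027-07-19 through 2027-07-19.
2027-06-26 through 2027-06-26 overlaps/touches 2027-06-24 through 2027-06-27 → extend to 2027-06-24 through 2027-06-27.
2027-07-04 through 2027-07-08 is disjoint → start new block.
2027-07-17 through 2027-07-20 is disjoint → start new block.
2027-07-19 through 2027-07-19 overlaps/touches 2027-07-17 through 2027-07-20 → extend to 2027-07-17 through 2027-07-20.

2027-06-24 through 2027-06-27, 2027-07-04 through 2027-07-08, 2027-07-17 through 2027-07-20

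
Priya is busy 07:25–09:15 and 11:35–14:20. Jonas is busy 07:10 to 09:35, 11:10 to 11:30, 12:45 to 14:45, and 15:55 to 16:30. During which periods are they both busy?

07:25-09:15 overlaps B on 07:25-09:15.
11:35-14:20 overlaps B on 12:45-14:20.

07:25-09:15, 12:45-14:20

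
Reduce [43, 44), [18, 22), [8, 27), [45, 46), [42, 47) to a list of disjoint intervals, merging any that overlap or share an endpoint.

Sort by start: [8, 27), [18, 22), [42, 47), [43, 44), [45, 46).
[18, 22) overlaps/touches [8, 27) → extend to [8, 27).
[42, 47) is disjoint → start new block.
[43, 44) overlaps/touches [42, 47) → extend to [42, 47).
[45, 46) overlaps/touches [42, 47) → extend to [42, 47).

[8, 27) ∪ [42, 47)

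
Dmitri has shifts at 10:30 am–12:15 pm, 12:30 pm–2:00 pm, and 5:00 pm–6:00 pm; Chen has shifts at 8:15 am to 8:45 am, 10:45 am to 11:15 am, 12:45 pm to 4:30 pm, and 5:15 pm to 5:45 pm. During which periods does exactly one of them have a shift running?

A \ B = 10:30 am-10:45 am, 11:15 am-12:15 pm, 12:30 pm-12:45 pm, 5:00 pm-5:15 pm, 5:45 pm-6:00 pm.
B \ A = 8:15 am-8:45 am, 2:00 pm-4:30 pm.
Union of the two gives the symmetric difference.

8:15 am-8:45 am, 10:30 am-10:45 am, 11:15 am-12:15 pm, 12:30 pm-12:45 pm, 2:00 pm-4:30 pm, 5:00 pm-5:15 pm, 5:45 pm-6:00 pm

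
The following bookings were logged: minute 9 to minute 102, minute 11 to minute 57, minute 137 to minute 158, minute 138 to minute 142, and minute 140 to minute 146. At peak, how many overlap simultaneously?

3

At minute 140, 3 of the intervals are simultaneously active.
No point has more.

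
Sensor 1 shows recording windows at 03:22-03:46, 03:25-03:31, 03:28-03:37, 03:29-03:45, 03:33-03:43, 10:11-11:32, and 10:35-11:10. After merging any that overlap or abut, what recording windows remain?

03:22-03:46, 10:11-11:32

03:25-03:31 overlaps/touches 03:22-03:46 → extend to 03:22-03:46.
03:28-03:37 overlaps/touches 03:22-03:46 → extend to 03:22-03:46.
03:29-03:45 overlaps/touches 03:22-03:46 → extend to 03:22-03:46.
03:33-03:43 overlaps/touches 03:22-03:46 → extend to 03:22-03:46.
10:11-11:32 is disjoint → start new block.
10:35-11:10 overlaps/touches 10:11-11:32 → extend to 10:11-11:32.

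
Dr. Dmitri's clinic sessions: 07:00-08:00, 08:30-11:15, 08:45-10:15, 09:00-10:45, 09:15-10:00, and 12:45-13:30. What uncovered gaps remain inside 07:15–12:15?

08:00–08:30, 11:15–12:15

The merged coverage is 07:00–08:00, 08:30–11:15, 12:45–13:30.
Uncovered inside 07:15–12:15: 08:00–08:30, 11:15–12:15.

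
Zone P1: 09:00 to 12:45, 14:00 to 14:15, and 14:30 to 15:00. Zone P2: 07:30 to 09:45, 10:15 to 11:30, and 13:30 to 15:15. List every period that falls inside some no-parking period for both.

09:00–09:45, 10:15–11:30, 14:00–14:15, 14:30–15:00

09:00–12:45 meets the second set on 09:00–09:45, 10:15–11:30.
14:00–14:15 meets the second set on 14:00–14:15.
14:30–15:00 meets the second set on 14:30–15:00.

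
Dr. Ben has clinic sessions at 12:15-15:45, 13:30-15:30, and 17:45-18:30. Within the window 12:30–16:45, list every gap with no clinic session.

The merged coverage is 12:15–15:45, 17:45–18:30.
Complement within 12:30–16:45: 15:45–16:45.

15:45–16:45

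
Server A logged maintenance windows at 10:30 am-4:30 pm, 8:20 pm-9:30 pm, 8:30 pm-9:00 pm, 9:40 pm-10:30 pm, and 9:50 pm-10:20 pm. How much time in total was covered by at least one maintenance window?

8 h

Merged: 10:30 am-4:30 pm, 8:20 pm-9:30 pm, 9:40 pm-10:30 pm.
Lengths: 6 h + 1 h 10 min + 50 min = 8 h.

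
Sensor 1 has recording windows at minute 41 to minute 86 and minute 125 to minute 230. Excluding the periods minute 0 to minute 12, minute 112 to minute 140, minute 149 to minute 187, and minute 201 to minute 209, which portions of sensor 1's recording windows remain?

minute 41 to minute 86, minute 140 to minute 149, minute 187 to minute 201, minute 209 to minute 230

minute 41 to minute 86 is untouched.
minute 125 to minute 230 with B removed leaves minute 140 to minute 149, minute 187 to minute 201, minute 209 to minute 230.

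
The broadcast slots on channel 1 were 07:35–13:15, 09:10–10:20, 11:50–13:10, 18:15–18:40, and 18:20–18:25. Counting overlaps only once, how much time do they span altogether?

Merged: 07:35–13:15, 18:15–18:40.
Lengths: 5 h 40 min + 25 min = 6 h 5 min.

6 h 5 min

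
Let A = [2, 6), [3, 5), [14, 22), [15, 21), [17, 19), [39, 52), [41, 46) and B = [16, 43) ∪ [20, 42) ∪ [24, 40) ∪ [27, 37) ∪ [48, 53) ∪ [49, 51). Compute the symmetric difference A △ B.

[2, 6) ∪ [14, 16) ∪ [22, 39) ∪ [43, 48) ∪ [52, 53)

Merge the first list: [2, 6), [14, 22), [39, 52).
Merge the second list: [16, 43), [48, 53).
A but not B: [2, 6), [14, 16), [43, 48).
B but not A: [22, 39), [52, 53).
Combining gives A △ B.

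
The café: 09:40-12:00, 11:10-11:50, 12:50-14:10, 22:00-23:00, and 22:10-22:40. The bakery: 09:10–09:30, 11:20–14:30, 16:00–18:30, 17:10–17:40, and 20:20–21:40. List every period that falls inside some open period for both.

11:20–12:00, 12:50–14:10

A, merged: 09:40–12:00, 12:50–14:10, 22:00–23:00.
B, merged: 09:10–09:30, 11:20–14:30, 16:00–18:30, 20:20–21:40.
09:40–12:00 overlaps B on 11:20–12:00.
12:50–14:10 overlaps B on 12:50–14:10.
22:00–23:00 falls entirely outside B.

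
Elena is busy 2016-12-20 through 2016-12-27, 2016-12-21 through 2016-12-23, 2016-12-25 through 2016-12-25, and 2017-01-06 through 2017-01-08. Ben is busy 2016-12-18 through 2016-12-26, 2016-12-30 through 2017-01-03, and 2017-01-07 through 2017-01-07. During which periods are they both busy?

2016-12-20 through 2016-12-26, 2017-01-07 through 2017-01-07

First set merges to 2016-12-20 through 2016-12-27, 2017-01-06 through 2017-01-08.
2016-12-20 through 2016-12-27 ∩ B → 2016-12-20 through 2016-12-26.
2017-01-06 through 2017-01-08 ∩ B → 2017-01-07 through 2017-01-07.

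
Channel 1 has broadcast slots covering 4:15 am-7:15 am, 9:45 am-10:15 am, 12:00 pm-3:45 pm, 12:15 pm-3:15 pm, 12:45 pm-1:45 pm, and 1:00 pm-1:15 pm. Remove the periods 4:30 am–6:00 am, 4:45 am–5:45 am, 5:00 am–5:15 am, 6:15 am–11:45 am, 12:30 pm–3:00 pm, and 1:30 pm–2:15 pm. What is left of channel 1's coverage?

4:15 am–4:30 am, 6:00 am–6:15 am, 12:00 pm–12:30 pm, 3:00 pm–3:45 pm

A, merged: 4:15 am–7:15 am, 9:45 am–10:15 am, 12:00 pm–3:45 pm.
B, merged: 4:30 am–6:00 am, 6:15 am–11:45 am, 12:30 pm–3:00 pm.
4:15 am–7:15 am with B removed leaves 4:15 am–4:30 am, 6:00 am–6:15 am.
9:45 am–10:15 am lies entirely inside B → drops out.
12:00 pm–3:45 pm with B removed leaves 12:00 pm–12:30 pm, 3:00 pm–3:45 pm.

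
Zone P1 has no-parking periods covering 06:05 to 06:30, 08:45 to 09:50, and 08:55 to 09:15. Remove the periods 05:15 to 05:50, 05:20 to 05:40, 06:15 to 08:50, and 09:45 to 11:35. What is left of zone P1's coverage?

A, merged: 06:05–06:30, 08:45–09:50.
B, merged: 05:15–05:50, 06:15–08:50, 09:45–11:35.
06:05–06:30 \ B = 06:05–06:15.
08:45–09:50 \ B = 08:50–09:45.

06:05–06:15, 08:50–09:45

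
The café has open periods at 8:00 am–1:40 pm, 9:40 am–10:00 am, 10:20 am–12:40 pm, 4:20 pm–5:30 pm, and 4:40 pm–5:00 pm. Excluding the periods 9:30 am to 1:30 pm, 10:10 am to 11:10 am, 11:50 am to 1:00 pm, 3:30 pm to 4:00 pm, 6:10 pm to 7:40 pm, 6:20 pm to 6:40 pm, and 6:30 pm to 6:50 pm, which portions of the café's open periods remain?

8:00 am-9:30 am, 1:30 pm-1:40 pm, 4:20 pm-5:30 pm

A, merged: 8:00 am-1:40 pm, 4:20 pm-5:30 pm.
B, merged: 9:30 am-1:30 pm, 3:30 pm-4:00 pm, 6:10 pm-7:40 pm.
8:00 am-1:40 pm \ B = 8:00 am-9:30 am, 1:30 pm-1:40 pm.
4:20 pm-5:30 pm: nothing removed.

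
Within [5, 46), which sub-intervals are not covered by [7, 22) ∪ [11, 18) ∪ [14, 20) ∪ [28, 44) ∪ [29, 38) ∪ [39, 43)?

[5, 7) ∪ [22, 28) ∪ [44, 46)

The merged coverage is [7, 22), [28, 44).
Gaps within [5, 46): [5, 7), [22, 28), [44, 46).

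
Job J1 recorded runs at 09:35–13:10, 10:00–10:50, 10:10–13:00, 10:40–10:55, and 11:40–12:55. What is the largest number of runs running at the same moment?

Walk the sorted start/end points keeping a running depth.
The depth first hits 4 at 10:40.

4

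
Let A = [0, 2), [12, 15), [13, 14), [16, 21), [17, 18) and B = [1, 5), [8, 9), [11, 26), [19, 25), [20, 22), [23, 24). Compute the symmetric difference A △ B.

[0, 1) ∪ [2, 5) ∪ [8, 9) ∪ [11, 12) ∪ [15, 16) ∪ [21, 26)

First set merges to [0, 2), [12, 15), [16, 21).
Second set merges to [1, 5), [8, 9), [11, 26).
A \ B = [0, 1).
B \ A = [2, 5), [8, 9), [11, 12), [15, 16), [21, 26).
Union of the two gives the symmetric difference.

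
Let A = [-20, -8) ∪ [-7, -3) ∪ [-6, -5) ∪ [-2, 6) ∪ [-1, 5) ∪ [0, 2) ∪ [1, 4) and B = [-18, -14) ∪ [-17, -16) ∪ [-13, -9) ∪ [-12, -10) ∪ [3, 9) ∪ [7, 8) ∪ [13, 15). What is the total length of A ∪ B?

A, merged: [-20, -8), [-7, -3), [-2, 6).
B, merged: [-18, -14), [-13, -9), [3, 9), [13, 15).
A ∪ B = [-20, -8), [-7, -3), [-2, 9), [13, 15).
Total: 12 + 4 + 11 + 2 = 29.

29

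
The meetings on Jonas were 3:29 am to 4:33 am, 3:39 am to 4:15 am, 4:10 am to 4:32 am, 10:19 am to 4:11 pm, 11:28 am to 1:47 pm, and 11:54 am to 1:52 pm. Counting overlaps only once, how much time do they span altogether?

Merged: 3:29 am–4:33 am, 10:19 am–4:11 pm.
Lengths: 1 h 4 min + 5 h 52 min = 6 h 56 min.

6 h 56 min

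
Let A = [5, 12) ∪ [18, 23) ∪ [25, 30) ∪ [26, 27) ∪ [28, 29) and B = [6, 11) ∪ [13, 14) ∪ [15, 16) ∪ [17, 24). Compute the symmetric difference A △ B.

[5, 6) ∪ [11, 12) ∪ [13, 14) ∪ [15, 16) ∪ [17, 18) ∪ [23, 24) ∪ [25, 30)

Merge the first list: [5, 12), [18, 23), [25, 30).
A but not B: [5, 6), [11, 12), [25, 30).
B but not A: [13, 14), [15, 16), [17, 18), [23, 24).
Combining gives A △ B.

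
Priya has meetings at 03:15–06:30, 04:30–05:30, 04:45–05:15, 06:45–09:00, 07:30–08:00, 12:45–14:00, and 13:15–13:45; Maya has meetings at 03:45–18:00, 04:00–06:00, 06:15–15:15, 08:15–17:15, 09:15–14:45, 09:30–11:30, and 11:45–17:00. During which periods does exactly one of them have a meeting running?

03:15–03:45, 06:30–06:45, 09:00–12:45, 14:00–18:00

First set merges to 03:15–06:30, 06:45–09:00, 12:45–14:00.
Second set merges to 03:45–18:00.
A but not B: 03:15–03:45.
B but not A: 06:30–06:45, 09:00–12:45, 14:00–18:00.
Combining gives A △ B.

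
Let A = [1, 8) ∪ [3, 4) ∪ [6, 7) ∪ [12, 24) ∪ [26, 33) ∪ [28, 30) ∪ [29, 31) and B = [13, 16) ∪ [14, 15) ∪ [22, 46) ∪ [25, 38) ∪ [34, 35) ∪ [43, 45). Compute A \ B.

Merge the first list: [1, 8), [12, 24), [26, 33).
Merge the second list: [13, 16), [22, 46).
[1, 8): no B overlap → unchanged.
[12, 24) minus B → [12, 13), [16, 22).
[26, 33): fully covered by B → removed.

[1, 8) ∪ [12, 13) ∪ [16, 22)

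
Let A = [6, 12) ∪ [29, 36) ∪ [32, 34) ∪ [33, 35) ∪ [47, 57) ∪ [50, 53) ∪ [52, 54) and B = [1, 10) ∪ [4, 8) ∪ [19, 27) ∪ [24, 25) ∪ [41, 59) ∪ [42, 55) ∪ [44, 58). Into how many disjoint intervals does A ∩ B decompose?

First set merges to [6, 12), [29, 36), [47, 57).
Second set merges to [1, 10), [19, 27), [41, 59).
A ∩ B = [6, 10), [47, 57).
That is 2 disjoint pieces.

2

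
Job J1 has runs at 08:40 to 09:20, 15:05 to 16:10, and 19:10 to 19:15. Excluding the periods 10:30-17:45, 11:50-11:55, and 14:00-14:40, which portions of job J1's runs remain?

08:40–09:20, 19:10–19:15

B, merged: 10:30–17:45.
08:40–09:20: no B overlap → unchanged.
15:05–16:10: fully covered by B → removed.
19:10–19:15: no B overlap → unchanged.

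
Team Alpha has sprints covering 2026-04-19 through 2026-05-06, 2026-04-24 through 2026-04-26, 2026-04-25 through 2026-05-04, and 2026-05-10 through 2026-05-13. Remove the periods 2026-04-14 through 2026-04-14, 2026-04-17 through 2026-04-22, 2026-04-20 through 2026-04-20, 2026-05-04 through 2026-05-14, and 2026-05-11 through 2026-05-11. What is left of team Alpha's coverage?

2026-04-23 through 2026-05-03

A, merged: 2026-04-19 through 2026-05-06, 2026-05-10 through 2026-05-13.
B, merged: 2026-04-14 through 2026-04-14, 2026-04-17 through 2026-04-22, 2026-05-04 through 2026-05-14.
2026-04-19 through 2026-05-06 \ B = 2026-04-23 through 2026-05-03.
2026-05-10 through 2026-05-13: entirely removed.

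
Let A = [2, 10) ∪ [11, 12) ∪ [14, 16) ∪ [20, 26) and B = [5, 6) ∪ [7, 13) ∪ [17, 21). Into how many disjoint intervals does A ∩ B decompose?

A ∩ B = [5, 6), [7, 10), [11, 12), [20, 21).
That is 4 disjoint pieces.

4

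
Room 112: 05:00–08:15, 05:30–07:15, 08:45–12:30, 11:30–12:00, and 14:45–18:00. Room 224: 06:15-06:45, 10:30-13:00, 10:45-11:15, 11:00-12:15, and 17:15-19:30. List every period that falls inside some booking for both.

First set merges to 05:00–08:15, 08:45–12:30, 14:45–18:00.
Second set merges to 06:15–06:45, 10:30–13:00, 17:15–19:30.
05:00–08:15 meets the second set on 06:15–06:45.
08:45–12:30 meets the second set on 10:30–12:30.
14:45–18:00 meets the second set on 17:15–18:00.

06:15–06:45, 10:30–12:30, 17:15–18:00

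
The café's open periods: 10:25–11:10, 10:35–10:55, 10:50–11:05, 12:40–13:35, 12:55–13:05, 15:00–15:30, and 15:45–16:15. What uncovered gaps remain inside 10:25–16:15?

11:10–12:40, 13:35–15:00, 15:30–15:45

Covered (merged): 10:25–11:10, 12:40–13:35, 15:00–15:30, 15:45–16:15.
Uncovered inside 10:25–16:15: 11:10–12:40, 13:35–15:00, 15:30–15:45.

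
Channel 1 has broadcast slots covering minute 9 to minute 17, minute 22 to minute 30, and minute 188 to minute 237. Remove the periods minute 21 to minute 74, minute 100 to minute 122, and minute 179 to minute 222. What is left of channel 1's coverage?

minute 9 to minute 17, minute 222 to minute 237

minute 9 to minute 17: no B overlap → unchanged.
minute 22 to minute 30: fully covered by B → removed.
minute 188 to minute 237 minus B → minute 222 to minute 237.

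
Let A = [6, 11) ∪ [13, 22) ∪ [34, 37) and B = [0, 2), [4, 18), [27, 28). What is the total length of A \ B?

7

A \ B = [18, 22), [34, 37).
Total: 4 + 3 = 7.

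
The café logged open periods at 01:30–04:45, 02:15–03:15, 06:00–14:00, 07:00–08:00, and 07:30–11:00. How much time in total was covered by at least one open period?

11 h 15 min

Merged: 01:30–04:45, 06:00–14:00.
Lengths: 3 h 15 min + 8 h = 11 h 15 min.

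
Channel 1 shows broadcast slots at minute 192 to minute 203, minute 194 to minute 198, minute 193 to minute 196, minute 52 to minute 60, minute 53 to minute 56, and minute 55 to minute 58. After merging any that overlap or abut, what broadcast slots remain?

Sort by start: minute 52 to minute 60, minute 53 to minute 56, minute 55 to minute 58, minute 192 to minute 203, minute 193 to minute 196, minute 194 to minute 198.
minute 53 to minute 56 overlaps/touches minute 52 to minute 60 → extend to minute 52 to minute 60.
minute 55 to minute 58 overlaps/touches minute 52 to minute 60 → extend to minute 52 to minute 60.
minute 192 to minute 203 is disjoint → start new block.
minute 193 to minute 196 overlaps/touches minute 192 to minute 203 → extend to minute 192 to minute 203.
minute 194 to minute 198 overlaps/touches minute 192 to minute 203 → extend to minute 192 to minute 203.

minute 52 to minute 60, minute 192 to minute 203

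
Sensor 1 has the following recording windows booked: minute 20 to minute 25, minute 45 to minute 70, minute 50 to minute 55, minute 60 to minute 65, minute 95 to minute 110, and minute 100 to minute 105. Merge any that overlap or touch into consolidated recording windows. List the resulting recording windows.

minute 45 to minute 70 is disjoint → start new block.
minute 50 to minute 55 overlaps/touches minute 45 to minute 70 → extend to minute 45 to minute 70.
minute 60 to minute 65 overlaps/touches minute 45 to minute 70 → extend to minute 45 to minute 70.
minute 95 to minute 110 is disjoint → start new block.
minute 100 to minute 105 overlaps/touches minute 95 to minute 110 → extend to minute 95 to minute 110.

minute 20 to minute 25, minute 45 to minute 70, minute 95 to minute 110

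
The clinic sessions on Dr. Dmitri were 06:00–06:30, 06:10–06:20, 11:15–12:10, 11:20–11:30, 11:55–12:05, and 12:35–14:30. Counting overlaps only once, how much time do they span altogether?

Merged: 06:00–06:30, 11:15–12:10, 12:35–14:30.
Lengths: 30 min + 55 min + 1 h 55 min = 3 h 20 min.

3 h 20 min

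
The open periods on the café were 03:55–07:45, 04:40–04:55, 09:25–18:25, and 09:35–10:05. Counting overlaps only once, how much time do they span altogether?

12 h 50 min

Merged: 03:55-07:45, 09:25-18:25.
Lengths: 3 h 50 min + 9 h = 12 h 50 min.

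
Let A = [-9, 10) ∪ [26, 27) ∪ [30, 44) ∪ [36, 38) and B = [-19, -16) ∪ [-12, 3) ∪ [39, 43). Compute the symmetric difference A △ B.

[-19, -16) ∪ [-12, -9) ∪ [3, 10) ∪ [26, 27) ∪ [30, 39) ∪ [43, 44)

Merge the first list: [-9, 10), [26, 27), [30, 44).
A \ B = [3, 10), [26, 27), [30, 39), [43, 44).
B \ A = [-19, -16), [-12, -9).
Union of the two gives the symmetric difference.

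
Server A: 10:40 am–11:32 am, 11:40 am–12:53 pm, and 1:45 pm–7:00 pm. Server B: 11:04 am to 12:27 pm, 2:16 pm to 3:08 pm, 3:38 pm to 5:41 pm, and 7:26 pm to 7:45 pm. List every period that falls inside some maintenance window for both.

11:04 am-11:32 am, 11:40 am-12:27 pm, 2:16 pm-3:08 pm, 3:38 pm-5:41 pm

10:40 am-11:32 am meets the second set on 11:04 am-11:32 am.
11:40 am-12:53 pm meets the second set on 11:40 am-12:27 pm.
1:45 pm-7:00 pm meets the second set on 2:16 pm-3:08 pm, 3:38 pm-5:41 pm.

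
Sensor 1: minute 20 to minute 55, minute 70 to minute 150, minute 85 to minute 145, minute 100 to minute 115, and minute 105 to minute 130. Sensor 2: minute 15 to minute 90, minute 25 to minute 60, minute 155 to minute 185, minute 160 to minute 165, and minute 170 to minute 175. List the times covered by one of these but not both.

First set merges to minute 20 to minute 55, minute 70 to minute 150.
Second set merges to minute 15 to minute 90, minute 155 to minute 185.
A but not B: minute 90 to minute 150.
B but not A: minute 15 to minute 20, minute 55 to minute 70, minute 155 to minute 185.
Combining gives A △ B.

minute 15 to minute 20, minute 55 to minute 70, minute 90 to minute 150, minute 155 to minute 185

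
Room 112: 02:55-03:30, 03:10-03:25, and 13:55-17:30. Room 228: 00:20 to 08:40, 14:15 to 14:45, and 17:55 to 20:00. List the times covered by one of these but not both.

Merge the first list: 02:55-03:30, 13:55-17:30.
A \ B = 13:55-14:15, 14:45-17:30.
B \ A = 00:20-02:55, 03:30-08:40, 17:55-20:00.
Union of the two gives the symmetric difference.

00:20-02:55, 03:30-08:40, 13:55-14:15, 14:45-17:30, 17:55-20:00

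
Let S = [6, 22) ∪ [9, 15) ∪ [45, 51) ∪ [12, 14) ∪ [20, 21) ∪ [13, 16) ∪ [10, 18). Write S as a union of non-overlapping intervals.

Sort by start: [6, 22), [9, 15), [10, 18), [12, 14), [13, 16), [20, 21), [45, 51).
[9, 15) overlaps/touches [6, 22) → extend to [6, 22).
[10, 18) overlaps/touches [6, 22) → extend to [6, 22).
[12, 14) overlaps/touches [6, 22) → extend to [6, 22).
[13, 16) overlaps/touches [6, 22) → extend to [6, 22).
[20, 21) overlaps/touches [6, 22) → extend to [6, 22).
[45, 51) is disjoint → start new block.

[6, 22) ∪ [45, 51)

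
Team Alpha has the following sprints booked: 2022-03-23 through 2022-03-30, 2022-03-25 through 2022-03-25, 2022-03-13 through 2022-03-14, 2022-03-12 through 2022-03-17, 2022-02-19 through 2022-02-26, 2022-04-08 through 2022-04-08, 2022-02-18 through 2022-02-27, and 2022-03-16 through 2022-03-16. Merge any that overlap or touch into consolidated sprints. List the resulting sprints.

2022-02-18 through 2022-02-27, 2022-03-12 through 2022-03-17, 2022-03-23 through 2022-03-30, 2022-04-08 through 2022-04-08

Sort by start: 2022-02-18 through 2022-02-27, 2022-02-19 through 2022-02-26, 2022-03-12 through 2022-03-17, 2022-03-13 through 2022-03-14, 2022-03-16 through 2022-03-16, 2022-03-23 through 2022-03-30, 2022-03-25 through 2022-03-25, 2022-04-08 through 2022-04-08.
2022-02-19 through 2022-02-26 overlaps/touches 2022-02-18 through 2022-02-27 → extend to 2022-02-18 through 2022-02-27.
2022-03-12 through 2022-03-17 is disjoint → start new block.
2022-03-13 through 2022-03-14 overlaps/touches 2022-03-12 through 2022-03-17 → extend to 2022-03-12 through 2022-03-17.
2022-03-16 through 2022-03-16 overlaps/touches 2022-03-12 through 2022-03-17 → extend to 2022-03-12 through 2022-03-17.
2022-03-23 through 2022-03-30 is disjoint → start new block.
2022-03-25 through 2022-03-25 overlaps/touches 2022-03-23 through 2022-03-30 → extend to 2022-03-23 through 2022-03-30.
2022-04-08 through 2022-04-08 is disjoint → start new block.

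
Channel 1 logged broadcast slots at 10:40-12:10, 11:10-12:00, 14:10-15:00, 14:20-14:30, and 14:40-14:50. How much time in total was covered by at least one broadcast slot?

Merged: 10:40–12:10, 14:10–15:00.
Lengths: 1 h 30 min + 50 min = 2 h 20 min.

2 h 20 min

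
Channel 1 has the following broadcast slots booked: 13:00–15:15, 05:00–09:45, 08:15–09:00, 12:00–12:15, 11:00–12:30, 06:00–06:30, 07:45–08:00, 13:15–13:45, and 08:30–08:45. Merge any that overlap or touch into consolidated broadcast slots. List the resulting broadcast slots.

Sort by start: 05:00–09:45, 06:00–06:30, 07:45–08:00, 08:15–09:00, 08:30–08:45, 11:00–12:30, 12:00–12:15, 13:00–15:15, 13:15–13:45.
06:00–06:30 overlaps/touches 05:00–09:45 → extend to 05:00–09:45.
07:45–08:00 overlaps/touches 05:00–09:45 → extend to 05:00–09:45.
08:15–09:00 overlaps/touches 05:00–09:45 → extend to 05:00–09:45.
08:30–08:45 overlaps/touches 05:00–09:45 → extend to 05:00–09:45.
11:00–12:30 is disjoint → start new block.
12:00–12:15 overlaps/touches 11:00–12:30 → extend to 11:00–12:30.
13:00–15:15 is disjoint → start new block.
13:15–13:45 overlaps/touches 13:00–15:15 → extend to 13:00–15:15.

05:00–09:45, 11:00–12:30, 13:00–15:15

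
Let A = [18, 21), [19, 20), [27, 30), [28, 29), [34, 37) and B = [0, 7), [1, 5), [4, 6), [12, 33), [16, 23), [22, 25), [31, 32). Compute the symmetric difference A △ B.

[0, 7) ∪ [12, 18) ∪ [21, 27) ∪ [30, 33) ∪ [34, 37)

A, merged: [18, 21), [27, 30), [34, 37).
B, merged: [0, 7), [12, 33).
Only in the first: [34, 37).
Only in the second: [0, 7), [12, 18), [21, 27), [30, 33).
Together these are the periods covered by exactly one.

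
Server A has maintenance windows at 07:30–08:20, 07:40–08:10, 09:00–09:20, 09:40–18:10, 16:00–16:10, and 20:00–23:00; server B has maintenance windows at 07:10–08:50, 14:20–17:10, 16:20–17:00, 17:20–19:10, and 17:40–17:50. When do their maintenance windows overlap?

07:30–08:20, 14:20–17:10, 17:20–18:10

First set merges to 07:30–08:20, 09:00–09:20, 09:40–18:10, 20:00–23:00.
Second set merges to 07:10–08:50, 14:20–17:10, 17:20–19:10.
07:30–08:20 overlaps B on 07:30–08:20.
09:00–09:20 falls entirely outside B.
09:40–18:10 overlaps B on 14:20–17:10, 17:20–18:10.
20:00–23:00 falls entirely outside B.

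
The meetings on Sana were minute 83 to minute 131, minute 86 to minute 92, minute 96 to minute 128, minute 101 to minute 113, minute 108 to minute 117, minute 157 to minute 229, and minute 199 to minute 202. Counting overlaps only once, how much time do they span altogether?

Merged: minute 83 to minute 131, minute 157 to minute 229.
Lengths: 48 minutes + 72 minutes = 120 minutes.

120 minutes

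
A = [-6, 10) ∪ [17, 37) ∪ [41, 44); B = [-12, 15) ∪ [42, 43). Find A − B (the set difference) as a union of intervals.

[17, 37) ∪ [41, 42) ∪ [43, 44)

[-6, 10): fully covered by B → removed.
[17, 37): no B overlap → unchanged.
[41, 44) minus B → [41, 42), [43, 44).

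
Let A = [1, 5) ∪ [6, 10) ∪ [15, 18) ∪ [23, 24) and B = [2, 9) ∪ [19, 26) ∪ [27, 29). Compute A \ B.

[1, 2) ∪ [9, 10) ∪ [15, 18)

[1, 5) with B removed leaves [1, 2).
[6, 10) with B removed leaves [9, 10).
[15, 18) is untouched.
[23, 24) lies entirely inside B → drops out.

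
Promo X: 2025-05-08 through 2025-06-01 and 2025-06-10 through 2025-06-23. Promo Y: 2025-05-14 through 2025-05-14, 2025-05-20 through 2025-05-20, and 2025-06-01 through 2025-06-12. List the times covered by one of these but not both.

2025-05-08 through 2025-05-13, 2025-05-15 through 2025-05-19, 2025-05-21 through 2025-05-31, 2025-06-02 through 2025-06-09, 2025-06-13 through 2025-06-23

Only in the first: 2025-05-08 through 2025-05-13, 2025-05-15 through 2025-05-19, 2025-05-21 through 2025-05-31, 2025-06-13 through 2025-06-23.
Only in the second: 2025-06-02 through 2025-06-09.
Together these are the periods covered by exactly one.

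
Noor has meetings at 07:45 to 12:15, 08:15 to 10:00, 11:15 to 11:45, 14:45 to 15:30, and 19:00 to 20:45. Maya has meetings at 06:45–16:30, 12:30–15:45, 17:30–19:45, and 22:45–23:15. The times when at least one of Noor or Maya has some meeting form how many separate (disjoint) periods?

First set merges to 07:45-12:15, 14:45-15:30, 19:00-20:45.
Second set merges to 06:45-16:30, 17:30-19:45, 22:45-23:15.
A ∪ B = 06:45-16:30, 17:30-20:45, 22:45-23:15.
That is 3 disjoint pieces.

3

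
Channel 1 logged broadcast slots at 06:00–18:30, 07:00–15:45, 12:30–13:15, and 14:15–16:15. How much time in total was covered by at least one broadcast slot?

12 h 30 min

Merged: 06:00-18:30.
Length: 12 h 30 min.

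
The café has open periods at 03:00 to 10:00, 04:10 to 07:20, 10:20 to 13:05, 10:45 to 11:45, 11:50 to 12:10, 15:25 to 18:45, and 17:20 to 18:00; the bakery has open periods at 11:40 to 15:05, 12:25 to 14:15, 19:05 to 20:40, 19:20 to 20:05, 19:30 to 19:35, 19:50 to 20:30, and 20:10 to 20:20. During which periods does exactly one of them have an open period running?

A, merged: 03:00–10:00, 10:20–13:05, 15:25–18:45.
B, merged: 11:40–15:05, 19:05–20:40.
A \ B = 03:00–10:00, 10:20–11:40, 15:25–18:45.
B \ A = 13:05–15:05, 19:05–20:40.
Union of the two gives the symmetric difference.

03:00–10:00, 10:20–11:40, 13:05–15:05, 15:25–18:45, 19:05–20:40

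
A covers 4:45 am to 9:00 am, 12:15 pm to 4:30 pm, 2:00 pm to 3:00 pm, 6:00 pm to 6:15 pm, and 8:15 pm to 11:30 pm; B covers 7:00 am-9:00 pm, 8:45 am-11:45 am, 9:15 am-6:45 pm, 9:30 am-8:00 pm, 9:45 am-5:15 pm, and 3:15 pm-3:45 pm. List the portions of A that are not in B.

4:45 am-7:00 am, 9:00 pm-11:30 pm

A, merged: 4:45 am-9:00 am, 12:15 pm-4:30 pm, 6:00 pm-6:15 pm, 8:15 pm-11:30 pm.
B, merged: 7:00 am-9:00 pm.
4:45 am-9:00 am with B removed leaves 4:45 am-7:00 am.
12:15 pm-4:30 pm lies entirely inside B → drops out.
6:00 pm-6:15 pm lies entirely inside B → drops out.
8:15 pm-11:30 pm with B removed leaves 9:00 pm-11:30 pm.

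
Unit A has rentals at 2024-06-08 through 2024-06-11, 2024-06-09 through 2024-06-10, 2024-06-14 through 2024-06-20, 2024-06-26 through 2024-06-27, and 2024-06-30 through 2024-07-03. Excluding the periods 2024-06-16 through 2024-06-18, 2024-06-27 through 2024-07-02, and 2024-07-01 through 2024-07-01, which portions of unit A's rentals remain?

Merge the first list: 2024-06-08 through 2024-06-11, 2024-06-14 through 2024-06-20, 2024-06-26 through 2024-06-27, 2024-06-30 through 2024-07-03.
Merge the second list: 2024-06-16 through 2024-06-18, 2024-06-27 through 2024-07-02.
2024-06-08 through 2024-06-11 is untouched.
2024-06-14 through 2024-06-20 with B removed leaves 2024-06-14 through 2024-06-15, 2024-06-19 through 2024-06-20.
2024-06-26 through 2024-06-27 with B removed leaves 2024-06-26 through 2024-06-26.
2024-06-30 through 2024-07-03 with B removed leaves 2024-07-03 through 2024-07-03.

2024-06-08 through 2024-06-11, 2024-06-14 through 2024-06-15, 2024-06-19 through 2024-06-20, 2024-06-26 through 2024-06-26, 2024-07-03 through 2024-07-03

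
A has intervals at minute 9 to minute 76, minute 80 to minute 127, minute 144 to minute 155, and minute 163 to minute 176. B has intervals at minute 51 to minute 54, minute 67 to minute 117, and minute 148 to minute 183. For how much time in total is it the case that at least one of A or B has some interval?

A ∪ B = minute 9 to minute 127, minute 144 to minute 183.
Total: 118 minutes + 39 minutes = 157 minutes.

157 minutes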